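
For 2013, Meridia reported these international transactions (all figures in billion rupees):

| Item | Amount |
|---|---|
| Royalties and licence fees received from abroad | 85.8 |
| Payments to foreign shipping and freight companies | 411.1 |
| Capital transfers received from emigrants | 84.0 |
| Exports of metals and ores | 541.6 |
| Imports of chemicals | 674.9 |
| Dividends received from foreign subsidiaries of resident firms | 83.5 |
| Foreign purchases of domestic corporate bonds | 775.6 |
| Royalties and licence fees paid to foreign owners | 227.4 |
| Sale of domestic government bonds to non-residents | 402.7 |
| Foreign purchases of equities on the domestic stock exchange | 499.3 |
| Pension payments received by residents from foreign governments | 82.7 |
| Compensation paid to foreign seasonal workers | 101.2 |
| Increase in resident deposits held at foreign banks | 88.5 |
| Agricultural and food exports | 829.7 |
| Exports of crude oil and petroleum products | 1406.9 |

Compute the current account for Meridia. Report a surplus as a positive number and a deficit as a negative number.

Goods: 1406.9 + 541.6 - 674.9 + 829.7 = 2103.3
Services: -227.4 + 85.8 - 411.1 = -552.7
Primary income: -101.2 + 83.5 = -17.7
Secondary income: 82.7
Current account = 2103.3 + (-552.7) + (-17.7) + 82.7 = 1615.6
(Excluded from the current account — capital account: capital transfers received from emigrants 84.0; financial account: foreign purchases of domestic corporate bonds 775.6, sale of domestic government bonds to non-residents 402.7, foreign purchases of equities on the domestic stock exchange 499.3, increase in resident deposits held at foreign banks 88.5.)

1615.6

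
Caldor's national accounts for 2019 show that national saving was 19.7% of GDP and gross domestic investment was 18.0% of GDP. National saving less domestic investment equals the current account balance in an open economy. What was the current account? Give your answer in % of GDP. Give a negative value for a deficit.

1.7

CA = S - I = 19.7 - 18.0 = 1.7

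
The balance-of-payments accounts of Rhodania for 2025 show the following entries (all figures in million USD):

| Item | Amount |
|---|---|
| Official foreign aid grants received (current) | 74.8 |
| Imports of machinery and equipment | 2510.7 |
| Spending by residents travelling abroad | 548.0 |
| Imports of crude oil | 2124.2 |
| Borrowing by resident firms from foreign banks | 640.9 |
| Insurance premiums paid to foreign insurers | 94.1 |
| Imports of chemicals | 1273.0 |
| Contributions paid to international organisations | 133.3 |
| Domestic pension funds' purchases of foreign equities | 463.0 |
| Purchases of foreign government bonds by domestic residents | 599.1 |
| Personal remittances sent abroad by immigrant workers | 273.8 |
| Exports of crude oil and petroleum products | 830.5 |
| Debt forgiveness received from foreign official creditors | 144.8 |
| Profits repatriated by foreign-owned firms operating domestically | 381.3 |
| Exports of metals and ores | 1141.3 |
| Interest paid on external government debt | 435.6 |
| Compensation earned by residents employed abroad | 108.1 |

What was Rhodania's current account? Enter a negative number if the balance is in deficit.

-5619.3

Goods: -1273.0 + 830.5 - 2124.2 + 1141.3 - 2510.7 = -3936.1
Services: -548.0 - 94.1 = -642.1
Primary income: -435.6 + 108.1 - 381.3 = -708.8
Secondary income: 74.8 - 133.3 - 273.8 = -332.3
Current account = (-3936.1) + (-642.1) + (-708.8) + (-332.3) = -5619.3
(Excluded from the current account — financial account: borrowing by resident firms from foreign banks 640.9, domestic pension funds' purchases of foreign equities 463.0, purchases of foreign government bonds by domestic residents 599.1; capital account: debt forgiveness received from foreign official creditors 144.8.)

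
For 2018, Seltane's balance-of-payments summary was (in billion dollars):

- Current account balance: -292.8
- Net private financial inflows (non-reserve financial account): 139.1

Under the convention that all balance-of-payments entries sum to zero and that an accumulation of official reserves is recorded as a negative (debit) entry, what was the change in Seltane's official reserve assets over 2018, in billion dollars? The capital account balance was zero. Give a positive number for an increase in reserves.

Official reserve transactions balance = -((-292.8) + 139.1) = 153.7
An accumulation of reserves is recorded as a debit (negative entry), so the change in the stock of reserves is the negative of that balance.
Change in official reserves = -(153.7) = -153.7

-153.7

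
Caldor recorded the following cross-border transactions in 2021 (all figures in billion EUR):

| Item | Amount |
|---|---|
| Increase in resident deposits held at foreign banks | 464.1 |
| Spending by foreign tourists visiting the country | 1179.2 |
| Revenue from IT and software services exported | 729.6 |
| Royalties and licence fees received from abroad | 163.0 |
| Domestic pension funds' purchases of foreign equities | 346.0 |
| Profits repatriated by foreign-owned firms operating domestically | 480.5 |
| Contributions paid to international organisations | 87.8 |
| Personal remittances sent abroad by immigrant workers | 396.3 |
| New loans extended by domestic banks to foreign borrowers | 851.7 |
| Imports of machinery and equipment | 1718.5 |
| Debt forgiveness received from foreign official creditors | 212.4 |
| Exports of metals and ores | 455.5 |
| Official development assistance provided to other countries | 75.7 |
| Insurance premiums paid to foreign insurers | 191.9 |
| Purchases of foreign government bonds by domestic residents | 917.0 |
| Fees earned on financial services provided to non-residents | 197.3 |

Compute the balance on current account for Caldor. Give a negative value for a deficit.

-226.1

Goods: -1718.5 + 455.5 = -1263.0
Services: -191.9 + 163.0 + 729.6 + 1179.2 + 197.3 = 2077.2
Primary income: -480.5
Secondary income: -396.3 - 75.7 - 87.8 = -559.8
Current account = (-1263.0) + 2077.2 + (-480.5) + (-559.8) = -226.1
(Excluded from the current account — financial account: increase in resident deposits held at foreign banks 464.1, domestic pension funds' purchases of foreign equities 346.0, new loans extended by domestic banks to foreign borrowers 851.7, purchases of foreign government bonds by domestic residents 917.0; capital account: debt forgiveness received from foreign official creditors 212.4.)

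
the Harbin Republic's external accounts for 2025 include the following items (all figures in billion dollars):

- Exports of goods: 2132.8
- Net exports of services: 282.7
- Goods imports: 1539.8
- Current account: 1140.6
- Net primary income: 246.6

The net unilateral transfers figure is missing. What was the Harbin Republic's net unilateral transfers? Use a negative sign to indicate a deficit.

Current account = goods balance + services balance + net primary income + net secondary income
Sum of the known components = 1122.3
Net unilateral transfers = CA - (known components) = 1140.6 - 1122.3 = 18.3

18.3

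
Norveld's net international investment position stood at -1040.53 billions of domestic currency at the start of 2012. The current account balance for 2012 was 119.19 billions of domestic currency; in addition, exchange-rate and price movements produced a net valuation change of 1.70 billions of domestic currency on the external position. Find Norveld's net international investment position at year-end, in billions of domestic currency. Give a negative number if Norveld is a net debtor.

-919.64

Change in NIIP = current account + net valuation change = 119.19 + 1.70 = 120.89
End-of-year NIIP = -1040.53 + 120.89 = -919.64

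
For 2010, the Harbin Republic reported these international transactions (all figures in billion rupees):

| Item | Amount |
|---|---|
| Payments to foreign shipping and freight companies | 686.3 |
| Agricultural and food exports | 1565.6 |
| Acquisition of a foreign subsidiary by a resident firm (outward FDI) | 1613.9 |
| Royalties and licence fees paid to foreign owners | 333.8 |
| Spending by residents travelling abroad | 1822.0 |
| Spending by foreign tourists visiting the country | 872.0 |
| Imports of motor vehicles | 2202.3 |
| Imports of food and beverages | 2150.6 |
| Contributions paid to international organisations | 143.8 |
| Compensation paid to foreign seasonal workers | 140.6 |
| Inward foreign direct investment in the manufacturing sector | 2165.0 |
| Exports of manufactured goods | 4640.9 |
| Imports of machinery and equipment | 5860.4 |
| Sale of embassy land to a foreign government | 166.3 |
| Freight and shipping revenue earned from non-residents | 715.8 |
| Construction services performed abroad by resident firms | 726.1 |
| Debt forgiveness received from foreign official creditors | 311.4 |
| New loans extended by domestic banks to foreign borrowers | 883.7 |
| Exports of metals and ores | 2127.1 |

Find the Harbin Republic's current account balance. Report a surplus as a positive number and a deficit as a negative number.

-2692.3

Goods: -5860.4 - 2202.3 + 1565.6 - 2150.6 + 4640.9 + 2127.1 = -1879.7
Services: -686.3 - 1822.0 + 726.1 + 872.0 - 333.8 + 715.8 = -528.2
Primary income: -140.6
Secondary income: -143.8
Current account = (-1879.7) + (-528.2) + (-140.6) + (-143.8) = -2692.3
(Excluded from the current account — financial account: acquisition of a foreign subsidiary by a resident firm (outward FDI) 1613.9, inward foreign direct investment in the manufacturing sector 2165.0, new loans extended by domestic banks to foreign borrowers 883.7; capital account: sale of embassy land to a foreign government 166.3, debt forgiveness received from foreign official creditors 311.4.)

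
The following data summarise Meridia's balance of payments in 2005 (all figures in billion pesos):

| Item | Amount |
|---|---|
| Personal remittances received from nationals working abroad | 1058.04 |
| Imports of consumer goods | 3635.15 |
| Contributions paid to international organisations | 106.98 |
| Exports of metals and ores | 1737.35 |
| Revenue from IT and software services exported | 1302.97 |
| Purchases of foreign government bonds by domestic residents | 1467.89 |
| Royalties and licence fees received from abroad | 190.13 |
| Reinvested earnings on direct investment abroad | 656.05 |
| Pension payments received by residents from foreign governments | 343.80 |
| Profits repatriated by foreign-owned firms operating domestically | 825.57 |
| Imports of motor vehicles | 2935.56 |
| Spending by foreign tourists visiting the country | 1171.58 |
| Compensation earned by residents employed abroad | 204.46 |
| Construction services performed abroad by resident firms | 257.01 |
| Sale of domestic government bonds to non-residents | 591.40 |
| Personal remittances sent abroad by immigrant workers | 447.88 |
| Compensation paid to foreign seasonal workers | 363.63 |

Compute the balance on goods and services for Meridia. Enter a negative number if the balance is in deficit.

Goods: -3635.15 + 1737.35 - 2935.56 = -4833.36
Services: 1302.97 + 1171.58 + 190.13 + 257.01 = 2921.69
Trade balance = -4833.36 + 2921.69 = -1911.67
(Excluded from the trade balance — secondary income: personal remittances received from nationals working abroad 1058.04, contributions paid to international organisations 106.98, pension payments received by residents from foreign governments 343.80, personal remittances sent abroad by immigrant workers 447.88; financial account: purchases of foreign government bonds by domestic residents 1467.89, sale of domestic government bonds to non-residents 591.40; primary income: reinvested earnings on direct investment abroad 656.05, profits repatriated by foreign-owned firms operating domestically 825.57, compensation earned by residents employed abroad 204.46, compensation paid to foreign seasonal workers 363.63.)

-1911.67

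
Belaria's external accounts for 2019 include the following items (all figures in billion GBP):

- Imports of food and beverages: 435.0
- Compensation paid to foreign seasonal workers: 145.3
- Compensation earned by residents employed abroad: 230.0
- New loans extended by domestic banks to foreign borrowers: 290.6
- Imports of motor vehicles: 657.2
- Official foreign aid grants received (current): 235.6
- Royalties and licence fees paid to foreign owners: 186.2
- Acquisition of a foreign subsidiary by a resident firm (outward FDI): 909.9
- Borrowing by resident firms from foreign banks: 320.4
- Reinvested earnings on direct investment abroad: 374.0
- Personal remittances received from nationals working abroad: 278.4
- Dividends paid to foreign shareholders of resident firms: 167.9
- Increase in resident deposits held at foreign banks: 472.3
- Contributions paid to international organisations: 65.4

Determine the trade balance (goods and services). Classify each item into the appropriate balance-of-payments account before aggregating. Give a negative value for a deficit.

Goods: -435.0 - 657.2 = -1092.2
Services: -186.2
Trade balance = -1092.2 + (-186.2) = -1278.4
(Excluded from the trade balance — primary income: compensation paid to foreign seasonal workers 145.3, compensation earned by residents employed abroad 230.0, reinvested earnings on direct investment abroad 374.0, dividends paid to foreign shareholders of resident firms 167.9; financial account: new loans extended by domestic banks to foreign borrowers 290.6, acquisition of a foreign subsidiary by a resident firm (outward FDI) 909.9, borrowing by resident firms from foreign banks 320.4, increase in resident deposits held at foreign banks 472.3; secondary income: official foreign aid grants received (current) 235.6, personal remittances received from nationals working abroad 278.4, contributions paid to international organisations 65.4.)

-1278.4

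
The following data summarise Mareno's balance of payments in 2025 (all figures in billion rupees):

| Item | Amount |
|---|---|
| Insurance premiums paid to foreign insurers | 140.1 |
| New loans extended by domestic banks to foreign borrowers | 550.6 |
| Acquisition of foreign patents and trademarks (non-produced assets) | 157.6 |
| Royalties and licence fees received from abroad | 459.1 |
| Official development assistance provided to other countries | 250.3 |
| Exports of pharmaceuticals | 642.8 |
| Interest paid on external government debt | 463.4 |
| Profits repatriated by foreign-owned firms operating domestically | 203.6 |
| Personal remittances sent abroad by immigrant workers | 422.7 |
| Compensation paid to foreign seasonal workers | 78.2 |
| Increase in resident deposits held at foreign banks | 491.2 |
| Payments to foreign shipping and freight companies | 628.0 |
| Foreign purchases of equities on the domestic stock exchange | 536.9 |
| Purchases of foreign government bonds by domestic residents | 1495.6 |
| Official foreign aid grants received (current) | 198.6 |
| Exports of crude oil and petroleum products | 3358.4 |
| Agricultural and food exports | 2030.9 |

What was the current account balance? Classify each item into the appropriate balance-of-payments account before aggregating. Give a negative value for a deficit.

4503.5

Goods: 3358.4 + 642.8 + 2030.9 = 6032.1
Services: -140.1 + 459.1 - 628.0 = -309.0
Primary income: -463.4 - 78.2 - 203.6 = -745.2
Secondary income: -250.3 - 422.7 + 198.6 = -474.4
Current account = 6032.1 + (-309.0) + (-745.2) + (-474.4) = 4503.5
(Excluded from the current account — financial account: new loans extended by domestic banks to foreign borrowers 550.6, increase in resident deposits held at foreign banks 491.2, foreign purchases of equities on the domestic stock exchange 536.9, purchases of foreign government bonds by domestic residents 1495.6; capital account: acquisition of foreign patents and trademarks (non-produced assets) 157.6.)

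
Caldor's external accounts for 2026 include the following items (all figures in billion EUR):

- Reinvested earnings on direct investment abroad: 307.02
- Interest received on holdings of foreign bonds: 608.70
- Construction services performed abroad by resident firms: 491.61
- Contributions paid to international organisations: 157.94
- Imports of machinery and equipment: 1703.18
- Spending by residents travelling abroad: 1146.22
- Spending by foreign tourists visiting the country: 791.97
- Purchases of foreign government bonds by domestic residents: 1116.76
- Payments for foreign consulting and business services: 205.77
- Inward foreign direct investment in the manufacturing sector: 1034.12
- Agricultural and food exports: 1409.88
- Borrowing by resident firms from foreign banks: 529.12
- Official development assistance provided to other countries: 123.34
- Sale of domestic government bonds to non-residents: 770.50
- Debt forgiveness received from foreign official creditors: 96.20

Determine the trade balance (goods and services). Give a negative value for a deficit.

Goods: -1703.18 + 1409.88 = -293.30
Services: 791.97 - 205.77 + 491.61 - 1146.22 = -68.41
Trade balance = -293.30 + (-68.41) = -361.71
(Excluded from the trade balance — primary income: reinvested earnings on direct investment abroad 307.02, interest received on holdings of foreign bonds 608.70; secondary income: contributions paid to international organisations 157.94, official development assistance provided to other countries 123.34; financial account: purchases of foreign government bonds by domestic residents 1116.76, inward foreign direct investment in the manufacturing sector 1034.12, borrowing by resident firms from foreign banks 529.12, sale of domestic government bonds to non-residents 770.50; capital account: debt forgiveness received from foreign official creditors 96.20.)

-361.71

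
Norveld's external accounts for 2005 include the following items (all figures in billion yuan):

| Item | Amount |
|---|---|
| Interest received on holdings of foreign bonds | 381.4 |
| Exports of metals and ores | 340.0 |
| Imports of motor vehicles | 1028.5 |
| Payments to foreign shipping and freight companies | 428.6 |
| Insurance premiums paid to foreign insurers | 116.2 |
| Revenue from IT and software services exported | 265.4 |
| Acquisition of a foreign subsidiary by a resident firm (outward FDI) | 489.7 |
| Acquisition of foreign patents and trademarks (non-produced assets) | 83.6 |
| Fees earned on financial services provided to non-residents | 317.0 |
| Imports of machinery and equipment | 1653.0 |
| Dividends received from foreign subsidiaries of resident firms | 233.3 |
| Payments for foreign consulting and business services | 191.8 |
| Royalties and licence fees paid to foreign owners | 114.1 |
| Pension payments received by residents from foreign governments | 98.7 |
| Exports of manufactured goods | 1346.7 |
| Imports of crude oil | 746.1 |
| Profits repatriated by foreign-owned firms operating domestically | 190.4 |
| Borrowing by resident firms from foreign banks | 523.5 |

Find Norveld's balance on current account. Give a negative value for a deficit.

Goods: 340.0 - 1028.5 - 746.1 + 1346.7 - 1653.0 = -1740.9
Services: -114.1 - 116.2 - 191.8 - 428.6 + 317.0 + 265.4 = -268.3
Primary income: 381.4 + 233.3 - 190.4 = 424.3
Secondary income: 98.7
Current account = (-1740.9) + (-268.3) + 424.3 + 98.7 = -1486.2
(Excluded from the current account — financial account: acquisition of a foreign subsidiary by a resident firm (outward FDI) 489.7, borrowing by resident firms from foreign banks 523.5; capital account: acquisition of foreign patents and trademarks (non-produced assets) 83.6.)

-1486.2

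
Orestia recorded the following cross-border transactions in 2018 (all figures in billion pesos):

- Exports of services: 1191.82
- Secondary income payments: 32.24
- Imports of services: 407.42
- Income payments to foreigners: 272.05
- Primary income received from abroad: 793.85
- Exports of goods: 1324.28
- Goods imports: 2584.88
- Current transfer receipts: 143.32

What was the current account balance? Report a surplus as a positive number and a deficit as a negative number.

Goods balance = 1324.28 - 2584.88 = -1260.60
Services balance = 1191.82 - 407.42 = 784.40
Trade balance (goods + services) = -1260.60 + 784.40 = -476.20
Net primary income = 793.85 - 272.05 = 521.80
Net secondary income = 143.32 - 32.24 = 111.08
Current account = -476.20 + 521.80 + 111.08 = 156.68

156.68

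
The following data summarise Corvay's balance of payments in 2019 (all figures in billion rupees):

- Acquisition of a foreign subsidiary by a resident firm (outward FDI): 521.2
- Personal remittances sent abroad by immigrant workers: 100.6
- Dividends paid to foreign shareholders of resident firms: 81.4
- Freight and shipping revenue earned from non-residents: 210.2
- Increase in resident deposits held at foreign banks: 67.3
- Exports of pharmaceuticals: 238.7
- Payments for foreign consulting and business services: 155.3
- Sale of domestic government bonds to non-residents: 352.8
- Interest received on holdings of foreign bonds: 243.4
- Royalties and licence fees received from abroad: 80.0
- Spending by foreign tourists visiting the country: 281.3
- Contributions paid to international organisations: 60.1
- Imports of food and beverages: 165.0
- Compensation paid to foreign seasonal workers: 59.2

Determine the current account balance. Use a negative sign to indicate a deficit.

Goods: 238.7 - 165.0 = 73.7
Services: 210.2 + 80.0 + 281.3 - 155.3 = 416.2
Primary income: -81.4 - 59.2 + 243.4 = 102.8
Secondary income: -100.6 - 60.1 = -160.7
Current account = 73.7 + 416.2 + 102.8 + (-160.7) = 432.0
(Excluded from the current account — financial account: acquisition of a foreign subsidiary by a resident firm (outward FDI) 521.2, increase in resident deposits held at foreign banks 67.3, sale of domestic government bonds to non-residents 352.8.)

432.0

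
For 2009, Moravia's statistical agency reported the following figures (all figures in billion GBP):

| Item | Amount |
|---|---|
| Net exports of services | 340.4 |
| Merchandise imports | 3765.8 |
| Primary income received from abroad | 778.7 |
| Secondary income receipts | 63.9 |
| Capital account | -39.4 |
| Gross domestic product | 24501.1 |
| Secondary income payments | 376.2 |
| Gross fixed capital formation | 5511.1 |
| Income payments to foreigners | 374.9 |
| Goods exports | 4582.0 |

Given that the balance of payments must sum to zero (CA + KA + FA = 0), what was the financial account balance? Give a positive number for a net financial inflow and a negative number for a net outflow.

Goods balance = 4582.0 - 3765.8 = 816.2
Services balance = 340.4
Trade balance (goods + services) = 816.2 + 340.4 = 1156.6
Net primary income = 778.7 - 374.9 = 403.8
Net secondary income = 63.9 - 376.2 = -312.3
Current account = 1156.6 + 403.8 + (-312.3) = 1248.1
Financial account = -(1248.1 + (-39.4)) = -1208.7

-1208.7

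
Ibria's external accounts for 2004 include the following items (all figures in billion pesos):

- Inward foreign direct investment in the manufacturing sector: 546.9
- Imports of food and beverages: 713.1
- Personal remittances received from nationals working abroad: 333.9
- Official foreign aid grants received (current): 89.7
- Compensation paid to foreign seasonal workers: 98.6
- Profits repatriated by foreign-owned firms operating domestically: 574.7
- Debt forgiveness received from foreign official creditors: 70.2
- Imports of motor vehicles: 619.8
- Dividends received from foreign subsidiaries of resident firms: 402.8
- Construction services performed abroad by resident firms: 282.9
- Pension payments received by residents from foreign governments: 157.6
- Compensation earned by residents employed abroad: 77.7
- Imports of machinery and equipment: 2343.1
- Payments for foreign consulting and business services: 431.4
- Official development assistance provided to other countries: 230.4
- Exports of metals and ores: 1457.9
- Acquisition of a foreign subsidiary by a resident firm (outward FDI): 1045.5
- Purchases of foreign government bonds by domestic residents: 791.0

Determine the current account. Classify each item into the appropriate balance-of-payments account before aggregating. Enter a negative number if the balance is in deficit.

-2208.6

Goods: 1457.9 - 713.1 - 2343.1 - 619.8 = -2218.1
Services: -431.4 + 282.9 = -148.5
Primary income: 77.7 + 402.8 - 98.6 - 574.7 = -192.8
Secondary income: 89.7 + 333.9 - 230.4 + 157.6 = 350.8
Current account = (-2218.1) + (-148.5) + (-192.8) + 350.8 = -2208.6
(Excluded from the current account — financial account: inward foreign direct investment in the manufacturing sector 546.9, acquisition of a foreign subsidiary by a resident firm (outward FDI) 1045.5, purchases of foreign government bonds by domestic residents 791.0; capital account: debt forgiveness received from foreign official creditors 70.2.)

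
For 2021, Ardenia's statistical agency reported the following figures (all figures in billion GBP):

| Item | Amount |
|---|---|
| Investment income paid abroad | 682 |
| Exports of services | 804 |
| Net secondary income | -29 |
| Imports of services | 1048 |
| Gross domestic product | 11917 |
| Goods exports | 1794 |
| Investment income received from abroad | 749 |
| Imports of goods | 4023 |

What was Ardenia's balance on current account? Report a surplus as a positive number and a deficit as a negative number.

-2435

Goods balance = 1794 - 4023 = -2229
Services balance = 804 - 1048 = -244
Trade balance (goods + services) = -2229 + (-244) = -2473
Net primary income = 749 - 682 = 67
Net secondary income = -29
Current account = -2473 + 67 + (-29) = -2435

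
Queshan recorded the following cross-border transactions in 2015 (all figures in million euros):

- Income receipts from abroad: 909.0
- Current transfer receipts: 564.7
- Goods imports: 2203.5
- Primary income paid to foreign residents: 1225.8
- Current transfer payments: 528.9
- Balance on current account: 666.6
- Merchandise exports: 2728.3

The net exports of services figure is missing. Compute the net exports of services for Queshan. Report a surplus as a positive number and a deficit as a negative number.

Current account = goods balance + services balance + net primary income + net secondary income
Sum of the known components = 243.8
Net exports of services = CA - (known components) = 666.6 - 243.8 = 422.8

422.8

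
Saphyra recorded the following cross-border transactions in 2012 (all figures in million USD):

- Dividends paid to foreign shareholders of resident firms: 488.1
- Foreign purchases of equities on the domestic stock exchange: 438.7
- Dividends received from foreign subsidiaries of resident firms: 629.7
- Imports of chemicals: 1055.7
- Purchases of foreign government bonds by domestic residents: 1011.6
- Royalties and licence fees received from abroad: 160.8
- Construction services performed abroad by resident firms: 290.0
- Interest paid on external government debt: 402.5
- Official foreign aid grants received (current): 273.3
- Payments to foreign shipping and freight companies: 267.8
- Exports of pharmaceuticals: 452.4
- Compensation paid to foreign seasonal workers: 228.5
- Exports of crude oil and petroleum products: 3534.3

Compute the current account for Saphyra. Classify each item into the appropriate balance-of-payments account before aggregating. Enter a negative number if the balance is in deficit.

2897.9

Goods: 3534.3 + 452.4 - 1055.7 = 2931.0
Services: -267.8 + 160.8 + 290.0 = 183.0
Primary income: 629.7 - 402.5 - 228.5 - 488.1 = -489.4
Secondary income: 273.3
Current account = 2931.0 + 183.0 + (-489.4) + 273.3 = 2897.9
(Excluded from the current account — financial account: foreign purchases of equities on the domestic stock exchange 438.7, purchases of foreign government bonds by domestic residents 1011.6.)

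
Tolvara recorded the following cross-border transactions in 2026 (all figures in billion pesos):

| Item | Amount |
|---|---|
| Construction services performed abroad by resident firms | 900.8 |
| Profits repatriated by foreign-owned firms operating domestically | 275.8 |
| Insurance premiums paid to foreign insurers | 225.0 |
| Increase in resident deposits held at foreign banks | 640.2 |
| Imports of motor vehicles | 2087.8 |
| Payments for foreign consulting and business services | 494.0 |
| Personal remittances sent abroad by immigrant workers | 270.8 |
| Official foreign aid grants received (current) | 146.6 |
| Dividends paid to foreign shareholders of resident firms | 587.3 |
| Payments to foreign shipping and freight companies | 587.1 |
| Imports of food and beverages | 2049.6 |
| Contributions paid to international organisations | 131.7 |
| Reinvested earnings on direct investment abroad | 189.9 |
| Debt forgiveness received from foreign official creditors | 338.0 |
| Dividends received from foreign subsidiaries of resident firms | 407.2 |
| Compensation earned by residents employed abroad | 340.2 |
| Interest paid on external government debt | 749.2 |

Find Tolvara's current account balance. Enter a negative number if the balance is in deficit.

-5473.6

Goods: -2049.6 - 2087.8 = -4137.4
Services: -225.0 - 494.0 + 900.8 - 587.1 = -405.3
Primary income: -275.8 - 587.3 + 189.9 + 340.2 - 749.2 + 407.2 = -675.0
Secondary income: 146.6 - 270.8 - 131.7 = -255.9
Current account = (-4137.4) + (-405.3) + (-675.0) + (-255.9) = -5473.6
(Excluded from the current account — financial account: increase in resident deposits held at foreign banks 640.2; capital account: debt forgiveness received from foreign official creditors 338.0.)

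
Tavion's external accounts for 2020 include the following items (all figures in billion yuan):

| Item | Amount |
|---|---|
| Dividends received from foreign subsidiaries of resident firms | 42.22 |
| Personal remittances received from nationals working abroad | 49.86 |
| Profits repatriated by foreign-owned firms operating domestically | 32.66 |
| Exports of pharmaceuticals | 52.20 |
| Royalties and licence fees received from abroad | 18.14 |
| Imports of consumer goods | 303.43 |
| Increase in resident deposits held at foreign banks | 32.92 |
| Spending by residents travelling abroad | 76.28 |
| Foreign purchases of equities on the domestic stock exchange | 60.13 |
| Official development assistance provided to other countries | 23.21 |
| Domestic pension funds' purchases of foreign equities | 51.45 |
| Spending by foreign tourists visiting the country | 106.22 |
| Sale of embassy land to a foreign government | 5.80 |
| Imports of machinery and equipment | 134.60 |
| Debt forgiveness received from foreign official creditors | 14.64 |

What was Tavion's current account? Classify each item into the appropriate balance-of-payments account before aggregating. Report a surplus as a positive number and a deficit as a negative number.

-301.54

Goods: -134.60 + 52.20 - 303.43 = -385.83
Services: -76.28 + 106.22 + 18.14 = 48.08
Primary income: 42.22 - 32.66 = 9.56
Secondary income: 49.86 - 23.21 = 26.65
Current account = (-385.83) + 48.08 + 9.56 + 26.65 = -301.54
(Excluded from the current account — financial account: increase in resident deposits held at foreign banks 32.92, foreign purchases of equities on the domestic stock exchange 60.13, domestic pension funds' purchases of foreign equities 51.45; capital account: sale of embassy land to a foreign government 5.80, debt forgiveness received from foreign official creditors 14.64.)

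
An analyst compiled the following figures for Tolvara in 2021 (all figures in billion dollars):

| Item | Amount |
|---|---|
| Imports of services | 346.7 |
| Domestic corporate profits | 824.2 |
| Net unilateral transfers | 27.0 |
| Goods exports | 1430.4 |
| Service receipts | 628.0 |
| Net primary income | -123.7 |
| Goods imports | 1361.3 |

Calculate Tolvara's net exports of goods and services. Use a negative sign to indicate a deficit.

350.4

Goods balance = 1430.4 - 1361.3 = 69.1
Services balance = 628.0 - 346.7 = 281.3
Trade balance (goods + services) = 69.1 + 281.3 = 350.4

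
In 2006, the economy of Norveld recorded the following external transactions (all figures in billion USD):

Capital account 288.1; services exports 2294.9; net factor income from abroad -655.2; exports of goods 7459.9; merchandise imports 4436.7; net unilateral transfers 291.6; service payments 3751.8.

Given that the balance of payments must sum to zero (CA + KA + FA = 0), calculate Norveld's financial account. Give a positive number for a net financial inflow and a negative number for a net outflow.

Goods balance = 7459.9 - 4436.7 = 3023.2
Services balance = 2294.9 - 3751.8 = -1456.9
Trade balance (goods + services) = 3023.2 + (-1456.9) = 1566.3
Net primary income = -655.2
Net secondary income = 291.6
Current account = 1566.3 + (-655.2) + 291.6 = 1202.7
Financial account = -(1202.7 + 288.1) = -1490.8

-1490.8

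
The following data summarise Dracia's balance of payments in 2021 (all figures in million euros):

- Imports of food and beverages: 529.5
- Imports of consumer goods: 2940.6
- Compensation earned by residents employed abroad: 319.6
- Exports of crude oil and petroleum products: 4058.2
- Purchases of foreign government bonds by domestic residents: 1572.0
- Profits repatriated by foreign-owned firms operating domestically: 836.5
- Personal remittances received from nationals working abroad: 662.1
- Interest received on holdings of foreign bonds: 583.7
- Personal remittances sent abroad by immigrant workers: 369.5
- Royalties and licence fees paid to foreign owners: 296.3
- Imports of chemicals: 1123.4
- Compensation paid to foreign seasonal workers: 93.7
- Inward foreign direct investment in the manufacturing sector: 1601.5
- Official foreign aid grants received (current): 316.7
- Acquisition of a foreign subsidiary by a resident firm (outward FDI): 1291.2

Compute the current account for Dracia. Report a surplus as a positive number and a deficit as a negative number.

Goods: -529.5 - 2940.6 - 1123.4 + 4058.2 = -535.3
Services: -296.3
Primary income: -836.5 - 93.7 + 319.6 + 583.7 = -26.9
Secondary income: 662.1 - 369.5 + 316.7 = 609.3
Current account = (-535.3) + (-296.3) + (-26.9) + 609.3 = -249.2
(Excluded from the current account — financial account: purchases of foreign government bonds by domestic residents 1572.0, inward foreign direct investment in the manufacturing sector 1601.5, acquisition of a foreign subsidiary by a resident firm (outward FDI) 1291.2.)

-249.2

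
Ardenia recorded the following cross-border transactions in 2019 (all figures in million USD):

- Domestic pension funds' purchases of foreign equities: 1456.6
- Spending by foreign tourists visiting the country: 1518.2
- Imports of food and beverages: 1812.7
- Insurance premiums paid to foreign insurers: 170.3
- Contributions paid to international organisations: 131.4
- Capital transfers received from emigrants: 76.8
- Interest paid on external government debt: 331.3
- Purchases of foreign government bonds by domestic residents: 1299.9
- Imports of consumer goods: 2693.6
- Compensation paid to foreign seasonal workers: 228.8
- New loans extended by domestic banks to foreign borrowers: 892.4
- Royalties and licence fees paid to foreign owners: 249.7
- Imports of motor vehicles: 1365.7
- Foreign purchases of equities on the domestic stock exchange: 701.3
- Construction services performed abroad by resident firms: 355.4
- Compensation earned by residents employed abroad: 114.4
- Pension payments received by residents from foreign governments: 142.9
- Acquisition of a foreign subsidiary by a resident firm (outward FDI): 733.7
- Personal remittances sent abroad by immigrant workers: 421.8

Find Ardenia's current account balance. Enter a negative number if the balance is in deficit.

Goods: -2693.6 - 1812.7 - 1365.7 = -5872.0
Services: 1518.2 + 355.4 - 249.7 - 170.3 = 1453.6
Primary income: -331.3 + 114.4 - 228.8 = -445.7
Secondary income: -131.4 + 142.9 - 421.8 = -410.3
Current account = (-5872.0) + 1453.6 + (-445.7) + (-410.3) = -5274.4
(Excluded from the current account — financial account: domestic pension funds' purchases of foreign equities 1456.6, purchases of foreign government bonds by domestic residents 1299.9, new loans extended by domestic banks to foreign borrowers 892.4, foreign purchases of equities on the domestic stock exchange 701.3, acquisition of a foreign subsidiary by a resident firm (outward FDI) 733.7; capital account: capital transfers received from emigrants 76.8.)

-5274.4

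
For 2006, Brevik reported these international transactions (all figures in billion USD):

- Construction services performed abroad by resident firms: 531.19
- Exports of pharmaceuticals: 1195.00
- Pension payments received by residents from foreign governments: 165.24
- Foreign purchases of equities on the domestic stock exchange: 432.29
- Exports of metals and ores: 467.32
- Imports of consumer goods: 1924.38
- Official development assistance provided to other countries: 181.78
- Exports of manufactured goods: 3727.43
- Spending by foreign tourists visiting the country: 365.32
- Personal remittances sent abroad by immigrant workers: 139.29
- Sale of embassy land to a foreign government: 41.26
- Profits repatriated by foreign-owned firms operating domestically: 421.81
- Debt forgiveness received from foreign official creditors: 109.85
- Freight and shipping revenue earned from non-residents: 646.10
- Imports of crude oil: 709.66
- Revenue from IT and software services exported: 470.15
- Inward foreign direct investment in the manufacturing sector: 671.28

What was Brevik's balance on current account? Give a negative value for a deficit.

Goods: -709.66 + 3727.43 + 1195.00 + 467.32 - 1924.38 = 2755.71
Services: 470.15 + 365.32 + 646.10 + 531.19 = 2012.76
Primary income: -421.81
Secondary income: 165.24 - 181.78 - 139.29 = -155.83
Current account = 2755.71 + 2012.76 + (-421.81) + (-155.83) = 4190.83
(Excluded from the current account — financial account: foreign purchases of equities on the domestic stock exchange 432.29, inward foreign direct investment in the manufacturing sector 671.28; capital account: sale of embassy land to a foreign government 41.26, debt forgiveness received from foreign official creditors 109.85.)

4190.83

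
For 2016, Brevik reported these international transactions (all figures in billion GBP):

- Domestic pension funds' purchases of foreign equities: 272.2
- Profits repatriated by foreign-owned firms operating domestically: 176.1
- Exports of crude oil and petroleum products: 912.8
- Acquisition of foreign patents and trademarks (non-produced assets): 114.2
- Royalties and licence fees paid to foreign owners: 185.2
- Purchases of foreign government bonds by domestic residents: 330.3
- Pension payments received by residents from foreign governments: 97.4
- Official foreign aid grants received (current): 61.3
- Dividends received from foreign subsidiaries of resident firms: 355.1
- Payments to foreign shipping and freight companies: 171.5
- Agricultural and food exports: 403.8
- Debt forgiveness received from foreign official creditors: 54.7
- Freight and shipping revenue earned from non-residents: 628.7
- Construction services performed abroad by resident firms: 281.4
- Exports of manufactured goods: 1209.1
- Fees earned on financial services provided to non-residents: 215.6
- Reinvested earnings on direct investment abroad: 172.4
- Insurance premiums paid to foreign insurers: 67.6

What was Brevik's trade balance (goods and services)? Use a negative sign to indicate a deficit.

Goods: 912.8 + 403.8 + 1209.1 = 2525.7
Services: -171.5 - 67.6 + 215.6 + 628.7 + 281.4 - 185.2 = 701.4
Trade balance = 2525.7 + 701.4 = 3227.1
(Excluded from the trade balance — financial account: domestic pension funds' purchases of foreign equities 272.2, purchases of foreign government bonds by domestic residents 330.3; primary income: profits repatriated by foreign-owned firms operating domestically 176.1, dividends received from foreign subsidiaries of resident firms 355.1, reinvested earnings on direct investment abroad 172.4; capital account: acquisition of foreign patents and trademarks (non-produced assets) 114.2, debt forgiveness received from foreign official creditors 54.7; secondary income: pension payments received by residents from foreign governments 97.4, official foreign aid grants received (current) 61.3.)

3227.1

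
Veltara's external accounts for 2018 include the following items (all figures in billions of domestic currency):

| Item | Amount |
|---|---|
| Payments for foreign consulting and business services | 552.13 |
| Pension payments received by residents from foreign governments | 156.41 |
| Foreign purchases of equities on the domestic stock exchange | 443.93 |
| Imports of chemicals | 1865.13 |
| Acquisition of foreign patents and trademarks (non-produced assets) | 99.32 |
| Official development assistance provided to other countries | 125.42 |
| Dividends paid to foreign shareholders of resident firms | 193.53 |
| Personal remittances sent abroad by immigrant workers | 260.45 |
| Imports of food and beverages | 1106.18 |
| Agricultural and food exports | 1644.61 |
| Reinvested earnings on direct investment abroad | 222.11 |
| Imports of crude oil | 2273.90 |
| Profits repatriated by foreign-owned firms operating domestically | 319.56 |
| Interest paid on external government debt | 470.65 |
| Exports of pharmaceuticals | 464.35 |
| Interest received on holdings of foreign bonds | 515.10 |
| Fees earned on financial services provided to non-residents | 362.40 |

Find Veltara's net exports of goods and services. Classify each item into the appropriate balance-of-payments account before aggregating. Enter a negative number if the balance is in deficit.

-3325.98

Goods: 1644.61 - 2273.90 - 1865.13 + 464.35 - 1106.18 = -3136.25
Services: -552.13 + 362.40 = -189.73
Trade balance = -3136.25 + (-189.73) = -3325.98
(Excluded from the trade balance — secondary income: pension payments received by residents from foreign governments 156.41, official development assistance provided to other countries 125.42, personal remittances sent abroad by immigrant workers 260.45; financial account: foreign purchases of equities on the domestic stock exchange 443.93; capital account: acquisition of foreign patents and trademarks (non-produced assets) 99.32; primary income: dividends paid to foreign shareholders of resident firms 193.53, reinvested earnings on direct investment abroad 222.11, profits repatriated by foreign-owned firms operating domestically 319.56, interest paid on external government debt 470.65, interest received on holdings of foreign bonds 515.10.)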